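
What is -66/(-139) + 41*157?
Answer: 894809/139 ≈ 6437.5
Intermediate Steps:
-66/(-139) + 41*157 = -66*(-1/139) + 6437 = 66/139 + 6437 = 894809/139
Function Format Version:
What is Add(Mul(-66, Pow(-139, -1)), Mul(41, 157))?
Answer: Rational(894809, 139) ≈ 6437.5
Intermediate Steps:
Add(Mul(-66, Pow(-139, -1)), Mul(41, 157)) = Add(Mul(-66, Rational(-1, 139)), 6437) = Add(Rational(66, 139), 6437) = Rational(894809, 139)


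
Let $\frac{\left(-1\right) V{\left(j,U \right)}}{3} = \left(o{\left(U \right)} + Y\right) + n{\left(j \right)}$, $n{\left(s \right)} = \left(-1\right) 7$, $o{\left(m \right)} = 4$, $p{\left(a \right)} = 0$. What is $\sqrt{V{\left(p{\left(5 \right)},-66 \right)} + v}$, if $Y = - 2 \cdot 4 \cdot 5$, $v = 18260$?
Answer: $\sqrt{18389} \approx 135.61$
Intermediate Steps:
$Y = -40$ ($Y = - 8 \cdot 5 = \left(-1\right) 40 = -40$)
$n{\left(s \right)} = -7$
$V{\left(j,U \right)} = 129$ ($V{\left(j,U \right)} = - 3 \left(\left(4 - 40\right) - 7\right) = - 3 \left(-36 - 7\right) = \left(-3\right) \left(-43\right) = 129$)
$\sqrt{V{\left(p{\left(5 \right)},-66 \right)} + v} = \sqrt{129 + 18260} = \sqrt{18389}$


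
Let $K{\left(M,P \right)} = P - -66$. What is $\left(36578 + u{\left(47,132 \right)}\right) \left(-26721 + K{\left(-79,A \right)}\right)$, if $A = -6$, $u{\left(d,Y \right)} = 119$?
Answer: $-978378717$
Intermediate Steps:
$K{\left(M,P \right)} = 66 + P$ ($K{\left(M,P \right)} = P + 66 = 66 + P$)
$\left(36578 + u{\left(47,132 \right)}\right) \left(-26721 + K{\left(-79,A \right)}\right) = \left(36578 + 119\right) \left(-26721 + \left(66 - 6\right)\right) = 36697 \left(-26721 + 60\right) = 36697 \left(-26661\right) = -978378717$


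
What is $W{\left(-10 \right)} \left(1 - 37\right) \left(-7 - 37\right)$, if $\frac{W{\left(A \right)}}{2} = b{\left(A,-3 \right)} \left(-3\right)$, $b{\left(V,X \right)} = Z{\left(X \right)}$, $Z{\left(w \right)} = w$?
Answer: $28512$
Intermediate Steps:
$b{\left(V,X \right)} = X$
$W{\left(A \right)} = 18$ ($W{\left(A \right)} = 2 \left(\left(-3\right) \left(-3\right)\right) = 2 \cdot 9 = 18$)
$W{\left(-10 \right)} \left(1 - 37\right) \left(-7 - 37\right) = 18 \left(1 - 37\right) \left(-7 - 37\right) = 18 \left(-36\right) \left(-44\right) = \left(-648\right) \left(-44\right) = 28512$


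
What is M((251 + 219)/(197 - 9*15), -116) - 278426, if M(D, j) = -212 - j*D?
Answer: -8610518/31 ≈ -2.7776e+5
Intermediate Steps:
M(D, j) = -212 - D*j
M((251 + 219)/(197 - 9*15), -116) - 278426 = (-212 - 1*(251 + 219)/(197 - 9*15)*(-116)) - 278426 = (-212 - 1*470/(197 - 135)*(-116)) - 278426 = (-212 - 1*470/62*(-116)) - 278426 = (-212 - 1*470*(1/62)*(-116)) - 278426 = (-212 - 1*235/31*(-116)) - 278426 = (-212 + 27260/31) - 278426 = 20688/31 - 278426 = -8610518/31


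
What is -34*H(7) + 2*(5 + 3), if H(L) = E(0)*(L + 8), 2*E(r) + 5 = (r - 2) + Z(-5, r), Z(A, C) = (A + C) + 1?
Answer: 2821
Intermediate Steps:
Z(A, C) = 1 + A + C
E(r) = -11/2 + r (E(r) = -5/2 + ((r - 2) + (1 - 5 + r))/2 = -5/2 + ((-2 + r) + (-4 + r))/2 = -5/2 + (-6 + 2*r)/2 = -5/2 + (-3 + r) = -11/2 + r)
H(L) = -44 - 11*L/2 (H(L) = (-11/2 + 0)*(L + 8) = -11*(8 + L)/2 = -44 - 11*L/2)
-34*H(7) + 2*(5 + 3) = -34*(-44 - 11/2*7) + 2*(5 + 3) = -34*(-44 - 77/2) + 2*8 = -34*(-165/2) + 16 = 2805 + 16 = 2821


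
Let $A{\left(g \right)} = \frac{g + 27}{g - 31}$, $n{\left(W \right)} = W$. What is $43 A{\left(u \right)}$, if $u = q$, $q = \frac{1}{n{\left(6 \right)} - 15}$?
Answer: $- \frac{5203}{140} \approx -37.164$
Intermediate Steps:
$q = - \frac{1}{9}$ ($q = \frac{1}{6 - 15} = \frac{1}{-9} = - \frac{1}{9} \approx -0.11111$)
$u = - \frac{1}{9} \approx -0.11111$
$A{\left(g \right)} = \frac{27 + g}{-31 + g}$
$43 A{\left(u \right)} = 43 \frac{27 - \frac{1}{9}}{-31 - \frac{1}{9}} = 43 \frac{1}{- \frac{280}{9}} \cdot \frac{242}{9} = 43 \left(\left(- \frac{9}{280}\right) \frac{242}{9}\right) = 43 \left(- \frac{121}{140}\right) = - \frac{5203}{140}$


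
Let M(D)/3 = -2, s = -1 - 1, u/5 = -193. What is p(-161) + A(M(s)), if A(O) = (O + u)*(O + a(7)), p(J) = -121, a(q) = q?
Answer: -1092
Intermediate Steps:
u = -965 (u = 5*(-193) = -965)
s = -2
M(D) = -6 (M(D) = 3*(-2) = -6)
A(O) = (-965 + O)*(7 + O) (A(O) = (O - 965)*(O + 7) = (-965 + O)*(7 + O))
p(-161) + A(M(s)) = -121 + (-6755 + (-6)² - 958*(-6)) = -121 + (-6755 + 36 + 5748) = -121 - 971 = -1092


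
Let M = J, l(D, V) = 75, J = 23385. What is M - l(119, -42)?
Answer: 23310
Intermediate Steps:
M = 23385
M - l(119, -42) = 23385 - 1*75 = 23385 - 75 = 23310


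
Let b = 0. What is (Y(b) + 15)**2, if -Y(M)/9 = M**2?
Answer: 225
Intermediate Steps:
Y(M) = -9*M**2
(Y(b) + 15)**2 = (-9*0**2 + 15)**2 = (-9*0 + 15)**2 = (0 + 15)**2 = 15**2 = 225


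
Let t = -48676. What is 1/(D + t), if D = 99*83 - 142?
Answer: -1/40601 ≈ -2.4630e-5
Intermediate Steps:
D = 8075 (D = 8217 - 142 = 8075)
1/(D + t) = 1/(8075 - 48676) = 1/(-40601) = -1/40601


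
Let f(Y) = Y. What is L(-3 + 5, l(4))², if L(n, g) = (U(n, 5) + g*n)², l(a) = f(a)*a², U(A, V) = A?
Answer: 285610000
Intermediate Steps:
l(a) = a³ (l(a) = a*a² = a³)
L(n, g) = (n + g*n)²
L(-3 + 5, l(4))² = ((-3 + 5)²*(1 + 4³)²)² = (2²*(1 + 64)²)² = (4*65²)² = (4*4225)² = 16900² = 285610000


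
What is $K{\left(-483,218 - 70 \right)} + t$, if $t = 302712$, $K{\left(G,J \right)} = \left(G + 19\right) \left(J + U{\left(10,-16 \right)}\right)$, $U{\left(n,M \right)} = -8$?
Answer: $237752$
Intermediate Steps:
$K{\left(G,J \right)} = \left(-8 + J\right) \left(19 + G\right)$ ($K{\left(G,J \right)} = \left(G + 19\right) \left(J - 8\right) = \left(19 + G\right) \left(-8 + J\right) = \left(-8 + J\right) \left(19 + G\right)$)
$K{\left(-483,218 - 70 \right)} + t = \left(-152 - -3864 + 19 \left(218 - 70\right) - 483 \left(218 - 70\right)\right) + 302712 = \left(-152 + 3864 + 19 \left(218 - 70\right) - 483 \left(218 - 70\right)\right) + 302712 = \left(-152 + 3864 + 19 \cdot 148 - 71484\right) + 302712 = \left(-152 + 3864 + 2812 - 71484\right) + 302712 = -64960 + 302712 = 237752$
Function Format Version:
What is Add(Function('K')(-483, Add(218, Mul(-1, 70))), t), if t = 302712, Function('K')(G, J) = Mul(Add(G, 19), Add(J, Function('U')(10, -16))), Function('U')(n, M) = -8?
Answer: 237752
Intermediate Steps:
Function('K')(G, J) = Mul(Add(-8, J), Add(19, G)) (Function('K')(G, J) = Mul(Add(G, 19), Add(J, -8)) = Mul(Add(19, G), Add(-8, J)) = Mul(Add(-8, J), Add(19, G)))
Add(Function('K')(-483, Add(218, Mul(-1, 70))), t) = Add(Add(-152, Mul(-8, -483), Mul(19, Add(218, Mul(-1, 70))), Mul(-483, Add(218, Mul(-1, 70)))), 302712) = Add(Add(-152, 3864, Mul(19, Add(218, -70)), Mul(-483, Add(218, -70))), 302712) = Add(Add(-152, 3864, Mul(19, 148), Mul(-483, 148)), 302712) = Add(Add(-152, 3864, 2812, -71484), 302712) = Add(-64960, 302712) = 237752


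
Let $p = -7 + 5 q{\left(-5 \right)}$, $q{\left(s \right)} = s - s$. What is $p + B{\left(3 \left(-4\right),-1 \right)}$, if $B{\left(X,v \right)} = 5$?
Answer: $-2$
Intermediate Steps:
$q{\left(s \right)} = 0$
$p = -7$ ($p = -7 + 5 \cdot 0 = -7 + 0 = -7$)
$p + B{\left(3 \left(-4\right),-1 \right)} = -7 + 5 = -2$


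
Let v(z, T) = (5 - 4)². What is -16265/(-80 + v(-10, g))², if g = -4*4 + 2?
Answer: -16265/6241 ≈ -2.6062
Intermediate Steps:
g = -14 (g = -16 + 2 = -14)
v(z, T) = 1 (v(z, T) = 1² = 1)
-16265/(-80 + v(-10, g))² = -16265/(-80 + 1)² = -16265/((-79)²) = -16265/6241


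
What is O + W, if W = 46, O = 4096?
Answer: 4142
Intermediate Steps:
O + W = 4096 + 46 = 4142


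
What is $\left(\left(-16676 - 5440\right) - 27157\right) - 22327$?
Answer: $-71600$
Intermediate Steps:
$\left(\left(-16676 - 5440\right) - 27157\right) - 22327 = \left(-22116 - 27157\right) - 22327 = -49273 - 22327 = -71600$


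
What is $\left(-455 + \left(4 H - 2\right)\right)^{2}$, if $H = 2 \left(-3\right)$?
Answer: $231361$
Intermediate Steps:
$H = -6$
$\left(-455 + \left(4 H - 2\right)\right)^{2} = \left(-455 + \left(4 \left(-6\right) - 2\right)\right)^{2} = \left(-455 + \left(-24 + \left(-5 + 3\right)\right)\right)^{2} = \left(-455 - 26\right)^{2} = \left(-481\right)^{2} = 231361$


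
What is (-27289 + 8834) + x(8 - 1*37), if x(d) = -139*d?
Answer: -14424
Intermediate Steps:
(-27289 + 8834) + x(8 - 1*37) = (-27289 + 8834) - 139*(8 - 1*37) = -18455 - 139*(8 - 37) = -18455 - 139*(-29) = -18455 + 4031 = -14424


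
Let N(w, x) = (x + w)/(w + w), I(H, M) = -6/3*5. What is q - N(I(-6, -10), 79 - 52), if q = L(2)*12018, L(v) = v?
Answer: 480737/20 ≈ 24037.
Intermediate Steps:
q = 24036 (q = 2*12018 = 24036)
I(H, M) = -10 (I(H, M) = -6/3*5 = -1*2*5 = -2*5 = -10)
N(w, x) = (w + x)/(2*w) (N(w, x) = (w + x)/((2*w)) = (w + x)*(1/(2*w)) = (w + x)/(2*w))
q - N(I(-6, -10), 79 - 52) = 24036 - (-10 + (79 - 52))/(2*(-10)) = 24036 - (-1)*(-10 + 27)/(2*10) = 24036 - (-1)*17/(2*10) = 24036 - 1*(-17/20) = 24036 + 17/20 = 480737/20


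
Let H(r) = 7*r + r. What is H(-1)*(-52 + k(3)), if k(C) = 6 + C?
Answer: 344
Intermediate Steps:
H(r) = 8*r
H(-1)*(-52 + k(3)) = (8*(-1))*(-52 + (6 + 3)) = -8*(-52 + 9) = -8*(-43) = 344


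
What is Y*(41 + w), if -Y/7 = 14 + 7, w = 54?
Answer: -13965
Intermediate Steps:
Y = -147 (Y = -7*(14 + 7) = -7*21 = -147)
Y*(41 + w) = -147*(41 + 54) = -147*95 = -13965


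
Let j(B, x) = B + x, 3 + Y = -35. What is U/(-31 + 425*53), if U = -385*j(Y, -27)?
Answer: 25025/22494 ≈ 1.1125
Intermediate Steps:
Y = -38 (Y = -3 - 35 = -38)
U = 25025 (U = -385*(-38 - 27) = -385*(-65) = 25025)
U/(-31 + 425*53) = 25025/(-31 + 425*53) = 25025/(-31 + 22525) = 25025/22494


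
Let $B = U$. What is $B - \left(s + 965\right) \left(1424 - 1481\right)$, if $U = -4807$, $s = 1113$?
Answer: $113639$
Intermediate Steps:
$B = -4807$
$B - \left(s + 965\right) \left(1424 - 1481\right) = -4807 - \left(1113 + 965\right) \left(1424 - 1481\right) = -4807 - 2078 \left(-57\right) = -4807 - -118446 = -4807 + 118446 = 113639$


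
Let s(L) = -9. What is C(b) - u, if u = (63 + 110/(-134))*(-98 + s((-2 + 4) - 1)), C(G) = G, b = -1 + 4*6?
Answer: 447303/67 ≈ 6676.2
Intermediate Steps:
b = 23 (b = -1 + 24 = 23)
u = -445762/67 (u = (63 + 110/(-134))*(-98 - 9) = (63 + 110*(-1/134))*(-107) = (63 - 55/67)*(-107) = (4166/67)*(-107) = -445762/67 ≈ -6653.2)
C(b) - u = 23 - 1*(-445762/67) = 23 + 445762/67 = 447303/67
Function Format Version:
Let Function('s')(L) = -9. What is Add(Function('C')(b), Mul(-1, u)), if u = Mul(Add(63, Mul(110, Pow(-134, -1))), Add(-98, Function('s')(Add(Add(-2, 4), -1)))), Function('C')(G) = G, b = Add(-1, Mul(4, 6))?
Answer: Rational(447303, 67) ≈ 6676.2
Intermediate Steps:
b = 23 (b = Add(-1, 24) = 23)
u = Rational(-445762, 67) (u = Mul(Add(63, Mul(110, Pow(-134, -1))), Add(-98, -9)) = Mul(Add(63, Mul(110, Rational(-1, 134))), -107) = Mul(Add(63, Rational(-55, 67)), -107) = Mul(Rational(4166, 67), -107) = Rational(-445762, 67) ≈ -6653.2)
Add(Function('C')(b), Mul(-1, u)) = Add(23, Mul(-1, Rational(-445762, 67))) = Add(23, Rational(445762, 67)) = Rational(447303, 67)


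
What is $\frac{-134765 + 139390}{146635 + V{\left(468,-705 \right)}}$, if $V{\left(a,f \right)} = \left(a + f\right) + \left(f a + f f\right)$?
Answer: $\frac{4625}{313483} \approx 0.014754$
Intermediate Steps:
$V{\left(a,f \right)} = a + f + f^{2} + a f$ ($V{\left(a,f \right)} = \left(a + f\right) + \left(a f + f^{2}\right) = \left(a + f\right) + \left(f^{2} + a f\right) = a + f + f^{2} + a f$)
$\frac{-134765 + 139390}{146635 + V{\left(468,-705 \right)}} = \frac{-134765 + 139390}{146635 + \left(468 - 705 + \left(-705\right)^{2} + 468 \left(-705\right)\right)} = \frac{4625}{146635 + \left(468 - 705 + 497025 - 329940\right)} = \frac{4625}{146635 + 166848} = \frac{4625}{313483}$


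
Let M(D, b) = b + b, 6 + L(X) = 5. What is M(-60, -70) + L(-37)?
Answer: -141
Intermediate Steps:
L(X) = -1 (L(X) = -6 + 5 = -1)
M(D, b) = 2*b
M(-60, -70) + L(-37) = 2*(-70) - 1 = -140 - 1 = -141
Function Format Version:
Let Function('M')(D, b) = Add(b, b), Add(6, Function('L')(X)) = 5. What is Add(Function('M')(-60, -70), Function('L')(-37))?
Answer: -141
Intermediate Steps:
Function('L')(X) = -1 (Function('L')(X) = Add(-6, 5) = -1)
Function('M')(D, b) = Mul(2, b)
Add(Function('M')(-60, -70), Function('L')(-37)) = Add(Mul(2, -70), -1) = Add(-140, -1) = -141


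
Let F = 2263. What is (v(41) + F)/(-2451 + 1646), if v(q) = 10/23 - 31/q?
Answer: -2133706/759115 ≈ -2.8108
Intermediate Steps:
v(q) = 10/23 - 31/q (v(q) = 10*(1/23) - 31/q = 10/23 - 31/q)
(v(41) + F)/(-2451 + 1646) = ((10/23 - 31/41) + 2263)/(-2451 + 1646) = ((10/23 - 31*1/41) + 2263)/(-805) = ((10/23 - 31/41) + 2263)*(-1/805) = (-303/943 + 2263)*(-1/805) = (2133706/943)*(-1/805) = -2133706/759115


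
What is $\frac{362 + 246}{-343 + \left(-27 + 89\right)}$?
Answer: $- \frac{608}{281} \approx -2.1637$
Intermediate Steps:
$\frac{362 + 246}{-343 + \left(-27 + 89\right)} = \frac{608}{-343 + 62} = \frac{608}{-281} = 608 \left(- \frac{1}{281}\right) = - \frac{608}{281}$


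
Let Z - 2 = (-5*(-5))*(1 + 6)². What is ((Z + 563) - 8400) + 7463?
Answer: 853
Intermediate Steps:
Z = 1227 (Z = 2 + (-5*(-5))*(1 + 6)² = 2 + 25*7² = 2 + 25*49 = 2 + 1225 = 1227)
((Z + 563) - 8400) + 7463 = ((1227 + 563) - 8400) + 7463 = (1790 - 8400) + 7463 = -6610 + 7463 = 853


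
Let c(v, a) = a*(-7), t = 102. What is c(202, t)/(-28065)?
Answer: 238/9355 ≈ 0.025441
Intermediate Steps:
c(v, a) = -7*a
c(202, t)/(-28065) = -7*102/(-28065) = -714*(-1/28065) = 238/9355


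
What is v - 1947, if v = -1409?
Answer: -3356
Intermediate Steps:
v - 1947 = -1409 - 1947 = -3356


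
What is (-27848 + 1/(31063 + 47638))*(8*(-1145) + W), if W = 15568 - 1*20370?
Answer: 30600032971014/78701 ≈ 3.8881e+8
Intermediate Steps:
W = -4802 (W = 15568 - 20370 = -4802)
(-27848 + 1/(31063 + 47638))*(8*(-1145) + W) = (-27848 + 1/(31063 + 47638))*(8*(-1145) - 4802) = (-27848 + 1/78701)*(-9160 - 4802) = (-27848 + 1/78701)*(-13962) = -2191665447/78701*(-13962) = 30600032971014/78701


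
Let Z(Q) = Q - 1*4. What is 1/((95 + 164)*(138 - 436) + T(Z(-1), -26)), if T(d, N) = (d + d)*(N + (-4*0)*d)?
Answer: -1/76922 ≈ -1.3000e-5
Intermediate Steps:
Z(Q) = -4 + Q (Z(Q) = Q - 4 = -4 + Q)
T(d, N) = 2*N*d (T(d, N) = (2*d)*(N + 0*d) = (2*d)*(N + 0) = (2*d)*N = 2*N*d)
1/((95 + 164)*(138 - 436) + T(Z(-1), -26)) = 1/((95 + 164)*(138 - 436) + 2*(-26)*(-4 - 1)) = 1/(259*(-298) + 2*(-26)*(-5)) = 1/(-77182 + 260) = 1/(-76922) = -1/76922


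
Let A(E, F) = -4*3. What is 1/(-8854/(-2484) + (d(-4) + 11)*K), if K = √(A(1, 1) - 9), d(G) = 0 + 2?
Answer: 5498334/5494157965 - 20053332*I*√21/5494157965 ≈ 0.0010008 - 0.016726*I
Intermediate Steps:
A(E, F) = -12
d(G) = 2
K = I*√21 (K = √(-12 - 9) = √(-21) = I*√21 ≈ 4.5826*I)
1/(-8854/(-2484) + (d(-4) + 11)*K) = 1/(-8854/(-2484) + (2 + 11)*(I*√21)) = 1/(-8854*(-1/2484) + 13*(I*√21)) = 1/(4427/1242 + 13*I*√21)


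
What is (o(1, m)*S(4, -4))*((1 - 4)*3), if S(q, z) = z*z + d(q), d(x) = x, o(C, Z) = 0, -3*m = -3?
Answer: 0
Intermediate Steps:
m = 1 (m = -⅓*(-3) = 1)
S(q, z) = q + z² (S(q, z) = z*z + q = z² + q = q + z²)
(o(1, m)*S(4, -4))*((1 - 4)*3) = (0*(4 + (-4)²))*((1 - 4)*3) = (0*(4 + 16))*(-3*3) = (0*20)*(-9) = 0*(-9) = 0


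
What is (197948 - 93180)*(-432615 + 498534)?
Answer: 6906201792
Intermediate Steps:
(197948 - 93180)*(-432615 + 498534) = 104768*65919 = 6906201792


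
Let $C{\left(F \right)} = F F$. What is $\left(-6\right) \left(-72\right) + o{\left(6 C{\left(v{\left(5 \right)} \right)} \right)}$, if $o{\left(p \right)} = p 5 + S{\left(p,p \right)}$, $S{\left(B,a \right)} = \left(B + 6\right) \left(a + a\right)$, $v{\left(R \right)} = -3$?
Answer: $7182$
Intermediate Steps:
$C{\left(F \right)} = F^{2}$
$S{\left(B,a \right)} = 2 a \left(6 + B\right)$ ($S{\left(B,a \right)} = \left(6 + B\right) 2 a = 2 a \left(6 + B\right)$)
$o{\left(p \right)} = 5 p + 2 p \left(6 + p\right)$ ($o{\left(p \right)} = p 5 + 2 p \left(6 + p\right) = 5 p + 2 p \left(6 + p\right)$)
$\left(-6\right) \left(-72\right) + o{\left(6 C{\left(v{\left(5 \right)} \right)} \right)} = \left(-6\right) \left(-72\right) + 6 \left(-3\right)^{2} \left(17 + 2 \cdot 6 \left(-3\right)^{2}\right) = 432 + 6 \cdot 9 \left(17 + 2 \cdot 6 \cdot 9\right) = 432 + 54 \left(17 + 2 \cdot 54\right) = 432 + 54 \left(17 + 108\right) = 432 + 54 \cdot 125 = 432 + 6750 = 7182$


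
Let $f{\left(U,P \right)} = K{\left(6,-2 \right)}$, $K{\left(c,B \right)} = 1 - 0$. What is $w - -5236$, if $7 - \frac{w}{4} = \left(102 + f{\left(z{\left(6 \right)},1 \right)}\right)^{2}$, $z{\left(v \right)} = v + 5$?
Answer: $-37172$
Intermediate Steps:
$z{\left(v \right)} = 5 + v$
$K{\left(c,B \right)} = 1$ ($K{\left(c,B \right)} = 1 + 0 = 1$)
$f{\left(U,P \right)} = 1$
$w = -42408$ ($w = 28 - 4 \left(102 + 1\right)^{2} = 28 - 4 \cdot 103^{2} = 28 - 42436 = -42408$)
$w - -5236 = -42408 - -5236 = -42408 + 5236 = -37172$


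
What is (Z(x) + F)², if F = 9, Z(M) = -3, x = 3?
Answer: 36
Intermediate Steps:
(Z(x) + F)² = (-3 + 9)² = 6² = 36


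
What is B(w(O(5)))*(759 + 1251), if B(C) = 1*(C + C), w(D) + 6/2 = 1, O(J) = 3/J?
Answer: -8040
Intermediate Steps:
w(D) = -2 (w(D) = -3 + 1 = -2)
B(C) = 2*C (B(C) = 1*(2*C) = 2*C)
B(w(O(5)))*(759 + 1251) = (2*(-2))*(759 + 1251) = -4*2010 = -8040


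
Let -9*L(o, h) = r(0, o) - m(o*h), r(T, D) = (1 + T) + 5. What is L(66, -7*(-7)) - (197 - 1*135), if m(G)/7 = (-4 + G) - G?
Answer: -592/9 ≈ -65.778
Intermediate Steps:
m(G) = -28 (m(G) = 7*((-4 + G) - G) = 7*(-4) = -28)
r(T, D) = 6 + T
L(o, h) = -34/9 (L(o, h) = -((6 + 0) - 1*(-28))/9 = -(6 + 28)/9 = -⅑*34 = -34/9)
L(66, -7*(-7)) - (197 - 1*135) = -34/9 - (197 - 1*135) = -34/9 - (197 - 135) = -34/9 - 1*62 = -34/9 - 62 = -592/9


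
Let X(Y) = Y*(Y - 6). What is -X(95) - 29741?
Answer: -38196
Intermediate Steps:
X(Y) = Y*(-6 + Y)
-X(95) - 29741 = -95*(-6 + 95) - 29741 = -95*89 - 29741 = -1*8455 - 29741 = -8455 - 29741 = -38196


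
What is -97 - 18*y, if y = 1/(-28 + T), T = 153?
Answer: -12143/125 ≈ -97.144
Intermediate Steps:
y = 1/125 (y = 1/(-28 + 153) = 1/125 ≈ 0.0080000)
-97 - 18*y = -97 - 18*1/125 = -97 - 18/125 = -12143/125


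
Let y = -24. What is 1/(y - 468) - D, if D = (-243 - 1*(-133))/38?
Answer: 27041/9348 ≈ 2.8927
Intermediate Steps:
D = -55/19 (D = (-243 + 133)*(1/38) = -110*1/38 = -55/19 ≈ -2.8947)
1/(y - 468) - D = 1/(-24 - 468) - 1*(-55/19) = 1/(-492) + 55/19 = -1/492 + 55/19 = 27041/9348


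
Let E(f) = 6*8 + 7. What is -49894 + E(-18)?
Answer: -49839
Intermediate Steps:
E(f) = 55 (E(f) = 48 + 7 = 55)
-49894 + E(-18) = -49894 + 55 = -49839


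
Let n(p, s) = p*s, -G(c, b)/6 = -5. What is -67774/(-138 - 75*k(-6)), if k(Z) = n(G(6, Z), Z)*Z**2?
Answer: -33887/242931 ≈ -0.13949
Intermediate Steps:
G(c, b) = 30 (G(c, b) = -6*(-5) = 30)
k(Z) = 30*Z**3 (k(Z) = (30*Z)*Z**2 = 30*Z**3)
-67774/(-138 - 75*k(-6)) = -67774/(-138 - 2250*(-6)**3) = -67774/(-138 - 2250*(-216)) = -67774/(-138 - 75*(-6480)) = -67774/(-138 + 486000) = -67774/485862 = -67774*1/485862 = -33887/242931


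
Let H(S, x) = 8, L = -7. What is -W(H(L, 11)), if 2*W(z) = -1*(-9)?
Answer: -9/2 ≈ -4.5000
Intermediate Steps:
W(z) = 9/2 (W(z) = (-1*(-9))/2 = (½)*9 = 9/2)
-W(H(L, 11)) = -1*9/2 = -9/2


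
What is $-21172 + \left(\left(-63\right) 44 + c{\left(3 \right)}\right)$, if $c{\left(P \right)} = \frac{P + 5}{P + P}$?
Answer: $- \frac{71828}{3} \approx -23943.0$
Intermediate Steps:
$c{\left(P \right)} = \frac{5 + P}{2 P}$
$-21172 + \left(\left(-63\right) 44 + c{\left(3 \right)}\right) = -21172 - \left(2772 - \frac{5 + 3}{2 \cdot 3}\right) = -21172 - \left(2772 - \frac{4}{3}\right) = -21172 + \left(-2772 + \frac{4}{3}\right) = -21172 - \frac{8312}{3} = - \frac{71828}{3}$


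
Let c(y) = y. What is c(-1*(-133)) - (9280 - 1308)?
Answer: -7839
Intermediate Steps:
c(-1*(-133)) - (9280 - 1308) = -1*(-133) - (9280 - 1308) = 133 - 1*7972 = 133 - 7972 = -7839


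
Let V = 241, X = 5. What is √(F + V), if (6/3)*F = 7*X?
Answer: √1034/2 ≈ 16.078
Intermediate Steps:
F = 35/2 (F = (7*5)/2 = (½)*35 = 35/2 ≈ 17.500)
√(F + V) = √(35/2 + 241) = √(517/2) = √1034/2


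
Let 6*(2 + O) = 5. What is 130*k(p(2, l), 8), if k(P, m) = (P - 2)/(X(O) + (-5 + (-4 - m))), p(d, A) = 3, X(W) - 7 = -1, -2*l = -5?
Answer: -130/11 ≈ -11.818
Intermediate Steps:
l = 5/2 (l = -½*(-5) = 5/2 ≈ 2.5000)
O = -7/6 (O = -2 + (⅙)*5 = -2 + ⅚ = -7/6 ≈ -1.1667)
X(W) = 6 (X(W) = 7 - 1 = 6)
k(P, m) = (-2 + P)/(-3 - m) (k(P, m) = (P - 2)/(6 + (-5 + (-4 - m))) = (-2 + P)/(6 + (-9 - m)) = (-2 + P)/(-3 - m))
130*k(p(2, l), 8) = 130*((2 - 1*3)/(3 + 8)) = 130*((2 - 3)/11) = 130*((1/11)*(-1)) = 130*(-1/11) = -130/11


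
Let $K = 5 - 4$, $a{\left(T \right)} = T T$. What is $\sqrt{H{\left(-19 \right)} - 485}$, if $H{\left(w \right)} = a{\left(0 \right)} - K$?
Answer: $9 i \sqrt{6} \approx 22.045 i$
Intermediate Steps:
$a{\left(T \right)} = T^{2}$
$K = 1$
$H{\left(w \right)} = -1$ ($H{\left(w \right)} = 0^{2} - 1 = 0 - 1 = -1$)
$\sqrt{H{\left(-19 \right)} - 485} = \sqrt{-1 - 485} = \sqrt{-486} = 9 i \sqrt{6}$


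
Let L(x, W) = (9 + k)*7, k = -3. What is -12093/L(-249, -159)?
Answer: -4031/14 ≈ -287.93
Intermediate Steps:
L(x, W) = 42 (L(x, W) = (9 - 3)*7 = 6*7 = 42)
-12093/L(-249, -159) = -12093/42 = -12093*1/42 = -4031/14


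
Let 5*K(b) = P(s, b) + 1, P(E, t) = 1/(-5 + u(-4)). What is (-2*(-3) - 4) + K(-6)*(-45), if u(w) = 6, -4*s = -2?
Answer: -16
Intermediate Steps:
s = ½ (s = -¼*(-2) = ½ ≈ 0.50000)
P(E, t) = 1 (P(E, t) = 1/(-5 + 6) = 1/1 = 1)
K(b) = ⅖ (K(b) = (1 + 1)/5 = (⅕)*2 = ⅖)
(-2*(-3) - 4) + K(-6)*(-45) = (-2*(-3) - 4) + (⅖)*(-45) = (6 - 4) - 18 = 2 - 18 = -16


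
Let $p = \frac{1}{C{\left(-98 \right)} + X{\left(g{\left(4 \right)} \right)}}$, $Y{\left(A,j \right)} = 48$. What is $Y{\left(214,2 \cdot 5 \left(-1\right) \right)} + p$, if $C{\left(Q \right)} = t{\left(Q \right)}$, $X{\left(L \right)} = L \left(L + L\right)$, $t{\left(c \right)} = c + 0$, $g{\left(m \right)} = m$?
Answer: $\frac{3167}{66} \approx 47.985$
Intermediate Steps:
$t{\left(c \right)} = c$
$X{\left(L \right)} = 2 L^{2}$ ($X{\left(L \right)} = L 2 L = 2 L^{2}$)
$C{\left(Q \right)} = Q$
$p = - \frac{1}{66}$ ($p = \frac{1}{-98 + 2 \cdot 4^{2}} = \frac{1}{-98 + 2 \cdot 16} = \frac{1}{-98 + 32} = \frac{1}{-66} = - \frac{1}{66} \approx -0.015152$)
$Y{\left(214,2 \cdot 5 \left(-1\right) \right)} + p = 48 - \frac{1}{66} = \frac{3167}{66}$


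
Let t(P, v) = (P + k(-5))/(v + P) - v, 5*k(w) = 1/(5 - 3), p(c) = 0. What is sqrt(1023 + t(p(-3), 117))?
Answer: sqrt(137802730)/390 ≈ 30.100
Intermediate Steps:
k(w) = 1/10 (k(w) = 1/(5*(5 - 3)) = (1/5)/2 = (1/5)*(1/2) = 1/10)
t(P, v) = -v + (1/10 + P)/(P + v) (t(P, v) = (P + 1/10)/(v + P) - v = (1/10 + P)/(P + v) - v = -v + (1/10 + P)/(P + v))
sqrt(1023 + t(p(-3), 117)) = sqrt(1023 + (1/10 + 0 - 1*117**2 - 1*0*117)/(0 + 117)) = sqrt(1023 + (1/10 + 0 - 1*13689 + 0)/117) = sqrt(1023 + (1/10 + 0 - 13689 + 0)/117) = sqrt(1023 + (1/117)*(-136889/10)) = sqrt(1023 - 136889/1170) = sqrt(1060021/1170) = sqrt(137802730)/390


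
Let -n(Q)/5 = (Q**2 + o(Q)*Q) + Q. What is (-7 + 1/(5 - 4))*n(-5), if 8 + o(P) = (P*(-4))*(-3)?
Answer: 10800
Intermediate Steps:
o(P) = -8 + 12*P (o(P) = -8 + (P*(-4))*(-3) = -8 - 4*P*(-3) = -8 + 12*P)
n(Q) = -5*Q - 5*Q**2 - 5*Q*(-8 + 12*Q) (n(Q) = -5*((Q**2 + (-8 + 12*Q)*Q) + Q) = -5*((Q**2 + Q*(-8 + 12*Q)) + Q) = -5*(Q + Q**2 + Q*(-8 + 12*Q)) = -5*Q - 5*Q**2 - 5*Q*(-8 + 12*Q))
(-7 + 1/(5 - 4))*n(-5) = (-7 + 1/(5 - 4))*(5*(-5)*(7 - 13*(-5))) = (-7 + 1/1)*(5*(-5)*(7 + 65)) = (-7 + 1)*(5*(-5)*72) = -6*(-1800) = 10800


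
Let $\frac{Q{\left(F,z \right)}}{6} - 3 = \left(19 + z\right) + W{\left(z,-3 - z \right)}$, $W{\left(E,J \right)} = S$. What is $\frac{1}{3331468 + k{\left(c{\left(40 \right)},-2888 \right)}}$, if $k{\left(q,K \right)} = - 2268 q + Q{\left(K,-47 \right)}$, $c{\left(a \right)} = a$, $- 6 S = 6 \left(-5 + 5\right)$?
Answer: $\frac{1}{3240598} \approx 3.0859 \cdot 10^{-7}$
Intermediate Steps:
$S = 0$ ($S = - \frac{6 \left(-5 + 5\right)}{6} = - \frac{6 \cdot 0}{6} = \left(- \frac{1}{6}\right) 0 = 0$)
$W{\left(E,J \right)} = 0$
$Q{\left(F,z \right)} = 132 + 6 z$ ($Q{\left(F,z \right)} = 18 + 6 \left(\left(19 + z\right) + 0\right) = 18 + 6 \left(19 + z\right) = 18 + \left(114 + 6 z\right) = 132 + 6 z$)
$k{\left(q,K \right)} = -150 - 2268 q$ ($k{\left(q,K \right)} = - 2268 q + \left(132 + 6 \left(-47\right)\right) = - 2268 q + \left(132 - 282\right) = - 2268 q - 150 = -150 - 2268 q$)
$\frac{1}{3331468 + k{\left(c{\left(40 \right)},-2888 \right)}} = \frac{1}{3331468 - 90870} = \frac{1}{3240598}$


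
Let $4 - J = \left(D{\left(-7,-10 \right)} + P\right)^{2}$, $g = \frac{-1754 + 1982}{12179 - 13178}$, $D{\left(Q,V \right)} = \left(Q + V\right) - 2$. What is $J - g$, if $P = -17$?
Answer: $- \frac{430160}{333} \approx -1291.8$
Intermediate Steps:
$D{\left(Q,V \right)} = -2 + Q + V$
$g = - \frac{76}{333}$ ($g = \frac{228}{-999} = 228 \left(- \frac{1}{999}\right) = - \frac{76}{333} \approx -0.22823$)
$J = -1292$ ($J = 4 - \left(\left(-2 - 7 - 10\right) - 17\right)^{2} = 4 - \left(-19 - 17\right)^{2} = 4 - \left(-36\right)^{2} = 4 - 1296 = -1292$)
$J - g = -1292 - - \frac{76}{333} = -1292 + \frac{76}{333} = - \frac{430160}{333}$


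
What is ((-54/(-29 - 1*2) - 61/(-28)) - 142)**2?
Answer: 14364741609/753424 ≈ 19066.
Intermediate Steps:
((-54/(-29 - 1*2) - 61/(-28)) - 142)**2 = ((-54/(-29 - 2) - 61*(-1/28)) - 142)**2 = ((-54/(-31) + 61/28) - 142)**2 = ((-54*(-1/31) + 61/28) - 142)**2 = ((54/31 + 61/28) - 142)**2 = (3403/868 - 142)**2 = (-119853/868)**2 = 14364741609/753424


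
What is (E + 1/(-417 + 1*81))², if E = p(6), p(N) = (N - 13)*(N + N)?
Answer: 796650625/112896 ≈ 7056.5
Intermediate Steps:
p(N) = 2*N*(-13 + N) (p(N) = (-13 + N)*(2*N) = 2*N*(-13 + N))
E = -84 (E = 2*6*(-13 + 6) = 2*6*(-7) = -84)
(E + 1/(-417 + 1*81))² = (-84 + 1/(-417 + 1*81))² = (-84 + 1/(-417 + 81))² = (-84 + 1/(-336))² = (-84 - 1/336)² = (-28225/336)² = 796650625/112896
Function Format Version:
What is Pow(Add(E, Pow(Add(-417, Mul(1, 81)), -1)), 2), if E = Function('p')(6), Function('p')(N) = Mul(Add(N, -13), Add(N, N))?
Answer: Rational(796650625, 112896) ≈ 7056.5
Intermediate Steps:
Function('p')(N) = Mul(2, N, Add(-13, N)) (Function('p')(N) = Mul(Add(-13, N), Mul(2, N)) = Mul(2, N, Add(-13, N)))
E = -84 (E = Mul(2, 6, Add(-13, 6)) = Mul(2, 6, -7) = -84)
Pow(Add(E, Pow(Add(-417, Mul(1, 81)), -1)), 2) = Pow(Add(-84, Pow(Add(-417, Mul(1, 81)), -1)), 2) = Pow(Add(-84, Pow(Add(-417, 81), -1)), 2) = Pow(Add(-84, Pow(-336, -1)), 2) = Pow(Add(-84, Rational(-1, 336)), 2) = Pow(Rational(-28225, 336), 2) = Rational(796650625, 112896)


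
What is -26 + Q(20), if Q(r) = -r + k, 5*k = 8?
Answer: -222/5 ≈ -44.400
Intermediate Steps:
k = 8/5 (k = (⅕)*8 = 8/5 ≈ 1.6000)
Q(r) = 8/5 - r (Q(r) = -r + 8/5 = 8/5 - r)
-26 + Q(20) = -26 + (8/5 - 1*20) = -26 + (8/5 - 20) = -26 - 92/5 = -222/5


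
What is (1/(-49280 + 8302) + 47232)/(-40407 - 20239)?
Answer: -1935472895/2485151788 ≈ -0.77881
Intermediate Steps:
(1/(-49280 + 8302) + 47232)/(-40407 - 20239) = (1/(-40978) + 47232)/(-60646) = (-1/40978 + 47232)*(-1/60646) = (1935472895/40978)*(-1/60646) = -1935472895/2485151788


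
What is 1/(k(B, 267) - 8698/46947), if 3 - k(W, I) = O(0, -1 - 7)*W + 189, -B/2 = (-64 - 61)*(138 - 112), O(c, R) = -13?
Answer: 46947/3958280660 ≈ 1.1860e-5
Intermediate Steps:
B = 6500 (B = -2*(-64 - 61)*(138 - 112) = -(-250)*26 = -2*(-3250) = 6500)
k(W, I) = -186 + 13*W (k(W, I) = 3 - (-13*W + 189) = 3 - (189 - 13*W) = 3 + (-189 + 13*W) = -186 + 13*W)
1/(k(B, 267) - 8698/46947) = 1/((-186 + 13*6500) - 8698/46947) = 1/((-186 + 84500) - 8698*1/46947) = 1/(84314 - 8698/46947) = 1/(3958280660/46947) = 46947/3958280660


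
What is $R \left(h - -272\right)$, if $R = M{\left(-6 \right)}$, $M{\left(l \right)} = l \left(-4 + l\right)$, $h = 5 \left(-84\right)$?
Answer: $-8880$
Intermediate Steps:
$h = -420$
$R = 60$ ($R = - 6 \left(-4 - 6\right) = \left(-6\right) \left(-10\right) = 60$)
$R \left(h - -272\right) = 60 \left(-420 - -272\right) = 60 \left(-420 + 272\right) = 60 \left(-148\right) = -8880$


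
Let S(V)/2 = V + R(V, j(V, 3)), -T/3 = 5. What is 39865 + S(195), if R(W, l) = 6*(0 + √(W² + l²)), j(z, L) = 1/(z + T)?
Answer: 40255 + √1232010001/15 ≈ 42595.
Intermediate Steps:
T = -15 (T = -3*5 = -15)
j(z, L) = 1/(-15 + z) (j(z, L) = 1/(z - 15) = 1/(-15 + z))
R(W, l) = 6*√(W² + l²)
S(V) = 2*V + 12*√(V² + (-15 + V)⁻²) (S(V) = 2*(V + 6*√(V² + (1/(-15 + V))²)) = 2*(V + 6*√(V² + (-15 + V)⁻²)) = 2*V + 12*√(V² + (-15 + V)⁻²))
39865 + S(195) = 39865 + (2*195 + 12*√(195² + (-15 + 195)⁻²)) = 39865 + (390 + 12*√(38025 + 180⁻²)) = 39865 + (390 + 12*√(38025 + 1/32400)) = 39865 + (390 + 12*√(1232010001/32400)) = 39865 + (390 + 12*(√1232010001/180)) = 39865 + (390 + √1232010001/15) = 40255 + √1232010001/15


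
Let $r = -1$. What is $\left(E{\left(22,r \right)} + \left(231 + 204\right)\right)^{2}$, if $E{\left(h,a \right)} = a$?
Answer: $188356$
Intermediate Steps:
$\left(E{\left(22,r \right)} + \left(231 + 204\right)\right)^{2} = \left(-1 + \left(231 + 204\right)\right)^{2} = \left(-1 + 435\right)^{2} = 434^{2} = 188356$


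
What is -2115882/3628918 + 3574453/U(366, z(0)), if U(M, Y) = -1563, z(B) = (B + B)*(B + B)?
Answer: -6487351977710/2835999417 ≈ -2287.5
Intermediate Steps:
z(B) = 4*B² (z(B) = (2*B)*(2*B) = 4*B²)
-2115882/3628918 + 3574453/U(366, z(0)) = -2115882/3628918 + 3574453/(-1563) = -2115882*1/3628918 + 3574453*(-1/1563) = -1057941/1814459 - 3574453/1563 = -6487351977710/2835999417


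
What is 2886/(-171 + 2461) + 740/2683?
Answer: 4718869/3072035 ≈ 1.5361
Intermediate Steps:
2886/(-171 + 2461) + 740/2683 = 2886/2290 + 740*(1/2683) = 2886*(1/2290) + 740/2683 = 1443/1145 + 740/2683 = 4718869/3072035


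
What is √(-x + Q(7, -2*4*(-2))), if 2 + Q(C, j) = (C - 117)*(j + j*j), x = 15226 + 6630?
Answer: I*√51778 ≈ 227.55*I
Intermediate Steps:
x = 21856
Q(C, j) = -2 + (-117 + C)*(j + j²) (Q(C, j) = -2 + (C - 117)*(j + j*j) = -2 + (-117 + C)*(j + j²))
√(-x + Q(7, -2*4*(-2))) = √(-1*21856 + (-2 - 117*(-2*4)*(-2) - 117*(-2*4*(-2))² + 7*(-2*4*(-2)) + 7*(-2*4*(-2))²)) = √(-21856 + (-2 - (-936)*(-2) - 117*(-8*(-2))² + 7*(-8*(-2)) + 7*(-8*(-2))²)) = √(-21856 + (-2 - 117*16 - 117*16² + 7*16 + 7*16²)) = √(-21856 + (-2 - 1872 - 117*256 + 112 + 7*256)) = √(-21856 + (-2 - 1872 - 29952 + 112 + 1792)) = √(-21856 - 29922) = √(-51778) = I*√51778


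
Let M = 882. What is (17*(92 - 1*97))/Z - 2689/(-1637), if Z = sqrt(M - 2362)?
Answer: 2689/1637 + 17*I*sqrt(370)/148 ≈ 1.6426 + 2.2095*I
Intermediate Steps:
Z = 2*I*sqrt(370) (Z = sqrt(882 - 2362) = sqrt(-1480) = 2*I*sqrt(370) ≈ 38.471*I)
(17*(92 - 1*97))/Z - 2689/(-1637) = (17*(92 - 1*97))/((2*I*sqrt(370))) - 2689/(-1637) = (17*(92 - 97))*(-I*sqrt(370)/740) - 2689*(-1/1637) = (17*(-5))*(-I*sqrt(370)/740) + 2689/1637 = -(-17)*I*sqrt(370)/148 + 2689/1637 = 17*I*sqrt(370)/148 + 2689/1637 = 2689/1637 + 17*I*sqrt(370)/148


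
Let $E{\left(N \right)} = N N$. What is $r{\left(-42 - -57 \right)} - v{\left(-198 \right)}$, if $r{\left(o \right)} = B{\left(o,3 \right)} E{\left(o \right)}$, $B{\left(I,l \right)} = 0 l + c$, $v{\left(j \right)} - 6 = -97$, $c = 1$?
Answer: $316$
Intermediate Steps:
$v{\left(j \right)} = -91$ ($v{\left(j \right)} = 6 - 97 = -91$)
$B{\left(I,l \right)} = 1$ ($B{\left(I,l \right)} = 0 l + 1 = 0 + 1 = 1$)
$E{\left(N \right)} = N^{2}$
$r{\left(o \right)} = o^{2}$ ($r{\left(o \right)} = 1 o^{2} = o^{2}$)
$r{\left(-42 - -57 \right)} - v{\left(-198 \right)} = \left(-42 - -57\right)^{2} - -91 = \left(-42 + 57\right)^{2} + 91 = 15^{2} + 91 = 225 + 91 = 316$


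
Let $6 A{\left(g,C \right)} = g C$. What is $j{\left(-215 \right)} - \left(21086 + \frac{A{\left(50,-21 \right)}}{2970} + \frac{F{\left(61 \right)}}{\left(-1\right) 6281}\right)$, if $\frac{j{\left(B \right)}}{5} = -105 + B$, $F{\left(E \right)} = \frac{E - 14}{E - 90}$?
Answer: $- \frac{20285451139}{894186} \approx -22686.0$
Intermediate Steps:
$F{\left(E \right)} = \frac{-14 + E}{-90 + E}$
$A{\left(g,C \right)} = \frac{C g}{6}$ ($A{\left(g,C \right)} = \frac{g C}{6} = \frac{C g}{6}$)
$j{\left(B \right)} = -525 + 5 B$ ($j{\left(B \right)} = 5 \left(-105 + B\right) = -525 + 5 B$)
$j{\left(-215 \right)} - \left(21086 + \frac{A{\left(50,-21 \right)}}{2970} + \frac{F{\left(61 \right)}}{\left(-1\right) 6281}\right) = \left(-525 + 5 \left(-215\right)\right) - \left(21086 + \frac{\frac{1}{-90 + 61} \left(-14 + 61\right)}{\left(-1\right) 6281} + \frac{\frac{1}{6} \left(-21\right) 50}{2970}\right) = \left(-525 - 1075\right) - \left(21086 - \frac{35}{594} + \frac{\frac{1}{-29} \cdot 47}{-6281}\right) = -1600 - \left(\frac{12525049}{594} + \left(- \frac{1}{29}\right) 47 \left(- \frac{1}{6281}\right)\right) = -1600 - \left(\frac{12525049}{594} + \frac{47}{182149}\right) = -1600 - \frac{18854753539}{894186} = - \frac{20285451139}{894186}$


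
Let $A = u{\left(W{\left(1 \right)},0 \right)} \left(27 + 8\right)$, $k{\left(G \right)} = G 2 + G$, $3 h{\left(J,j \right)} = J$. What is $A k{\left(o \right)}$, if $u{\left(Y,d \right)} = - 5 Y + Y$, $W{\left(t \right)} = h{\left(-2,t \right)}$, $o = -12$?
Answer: $-3360$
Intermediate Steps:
$h{\left(J,j \right)} = \frac{J}{3}$
$W{\left(t \right)} = - \frac{2}{3}$ ($W{\left(t \right)} = \frac{1}{3} \left(-2\right) = - \frac{2}{3}$)
$u{\left(Y,d \right)} = - 4 Y$
$k{\left(G \right)} = 3 G$ ($k{\left(G \right)} = 2 G + G = 3 G$)
$A = \frac{280}{3}$ ($A = \left(-4\right) \left(- \frac{2}{3}\right) \left(27 + 8\right) = \frac{8}{3} \cdot 35 = \frac{280}{3} \approx 93.333$)
$A k{\left(o \right)} = \frac{280 \cdot 3 \left(-12\right)}{3} = \frac{280}{3} \left(-36\right) = -3360$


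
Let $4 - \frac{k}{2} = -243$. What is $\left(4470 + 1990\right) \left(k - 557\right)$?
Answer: $-406980$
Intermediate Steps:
$k = 494$ ($k = 8 - -486 = 8 + 486 = 494$)
$\left(4470 + 1990\right) \left(k - 557\right) = \left(4470 + 1990\right) \left(494 - 557\right) = 6460 \left(-63\right) = -406980$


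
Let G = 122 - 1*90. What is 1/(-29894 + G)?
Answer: -1/29862 ≈ -3.3487e-5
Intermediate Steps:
G = 32 (G = 122 - 90 = 32)
1/(-29894 + G) = 1/(-29894 + 32) = 1/(-29862) = -1/29862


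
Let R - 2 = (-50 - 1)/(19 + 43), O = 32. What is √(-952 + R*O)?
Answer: 2*I*√219666/31 ≈ 30.238*I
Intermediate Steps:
R = 73/62 (R = 2 + (-50 - 1)/(19 + 43) = 2 - 51/62 = 73/62 ≈ 1.1774)
√(-952 + R*O) = √(-952 + (73/62)*32) = √(-952 + 1168/31) = √(-28344/31) = 2*I*√219666/31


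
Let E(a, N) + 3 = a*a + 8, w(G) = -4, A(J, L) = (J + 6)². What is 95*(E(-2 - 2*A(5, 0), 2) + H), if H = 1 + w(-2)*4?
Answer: 5654970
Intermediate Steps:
A(J, L) = (6 + J)²
E(a, N) = 5 + a² (E(a, N) = -3 + (a*a + 8) = -3 + (a² + 8) = -3 + (8 + a²) = 5 + a²)
H = -15 (H = 1 - 4*4 = 1 - 16 = -15)
95*(E(-2 - 2*A(5, 0), 2) + H) = 95*((5 + (-2 - 2*(6 + 5)²)²) - 15) = 95*((5 + (-2 - 2*11²)²) - 15) = 95*((5 + (-2 - 2*121)²) - 15) = 95*((5 + (-2 - 242)²) - 15) = 95*((5 + (-244)²) - 15) = 95*((5 + 59536) - 15) = 95*(59541 - 15) = 95*59526 = 5654970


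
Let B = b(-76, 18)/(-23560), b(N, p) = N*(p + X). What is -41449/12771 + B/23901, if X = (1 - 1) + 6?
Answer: -51184697281/15770716335 ≈ -3.2456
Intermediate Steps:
X = 6 (X = 0 + 6 = 6)
b(N, p) = N*(6 + p) (b(N, p) = N*(p + 6) = N*(6 + p))
B = 12/155 (B = -76*(6 + 18)/(-23560) = -76*24*(-1/23560) = -1824*(-1/23560) = 12/155 ≈ 0.077419)
-41449/12771 + B/23901 = -41449/12771 + (12/155)/23901 = -41449*1/12771 + (12/155)*(1/23901) = -41449/12771 + 4/1234885 = -51184697281/15770716335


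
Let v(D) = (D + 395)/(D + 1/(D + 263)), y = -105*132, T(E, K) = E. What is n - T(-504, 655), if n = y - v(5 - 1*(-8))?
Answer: -48047292/3589 ≈ -13387.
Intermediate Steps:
y = -13860
v(D) = (395 + D)/(D + 1/(263 + D))
n = -49856148/3589 (n = -13860 - (103885 + (5 - 1*(-8))² + 658*(5 - 1*(-8)))/(1 + (5 - 1*(-8))² + 263*(5 - 1*(-8))) = -13860 - (103885 + (5 + 8)² + 658*(5 + 8))/(1 + (5 + 8)² + 263*(5 + 8)) = -13860 - (103885 + 13² + 658*13)/(1 + 13² + 263*13) = -13860 - (103885 + 169 + 8554)/(1 + 169 + 3419) = -13860 - 112608/3589 = -49856148/3589 ≈ -13891.)
n - T(-504, 655) = -49856148/3589 - 1*(-504) = -49856148/3589 + 504 = -48047292/3589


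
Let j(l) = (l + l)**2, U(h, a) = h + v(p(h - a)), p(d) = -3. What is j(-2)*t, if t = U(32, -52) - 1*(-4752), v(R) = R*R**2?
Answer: 76112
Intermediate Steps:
v(R) = R**3
U(h, a) = -27 + h (U(h, a) = h + (-3)**3 = h - 27 = -27 + h)
j(l) = 4*l**2 (j(l) = (2*l)**2 = 4*l**2)
t = 4757 (t = (-27 + 32) - 1*(-4752) = 5 + 4752 = 4757)
j(-2)*t = (4*(-2)**2)*4757 = (4*4)*4757 = 16*4757 = 76112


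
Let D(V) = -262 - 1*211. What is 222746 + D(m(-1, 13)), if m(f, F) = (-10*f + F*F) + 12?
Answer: 222273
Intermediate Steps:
m(f, F) = 12 + F**2 - 10*f (m(f, F) = (-10*f + F**2) + 12 = (F**2 - 10*f) + 12 = 12 + F**2 - 10*f)
D(V) = -473 (D(V) = -262 - 211 = -473)
222746 + D(m(-1, 13)) = 222746 - 473 = 222273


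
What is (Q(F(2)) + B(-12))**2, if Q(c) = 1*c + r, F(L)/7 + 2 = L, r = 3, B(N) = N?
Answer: 81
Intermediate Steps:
F(L) = -14 + 7*L
Q(c) = 3 + c (Q(c) = 1*c + 3 = c + 3 = 3 + c)
(Q(F(2)) + B(-12))**2 = ((3 + (-14 + 7*2)) - 12)**2 = ((3 + (-14 + 14)) - 12)**2 = ((3 + 0) - 12)**2 = (3 - 12)**2 = (-9)**2 = 81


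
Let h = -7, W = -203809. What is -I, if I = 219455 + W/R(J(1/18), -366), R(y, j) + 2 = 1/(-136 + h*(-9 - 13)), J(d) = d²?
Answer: -11349487/35 ≈ -3.2427e+5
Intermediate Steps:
R(y, j) = -35/18 (R(y, j) = -2 + 1/(-136 - 7*(-9 - 13)) = -2 + 1/(-136 - 7*(-22)) = -2 + 1/(-136 + 154) = -2 + 1/18 = -35/18)
I = 11349487/35 (I = 219455 - 203809/(-35/18) = 219455 - 203809*(-18/35) = 219455 + 3668562/35 = 11349487/35 ≈ 3.2427e+5)
-I = -1*11349487/35 = -11349487/35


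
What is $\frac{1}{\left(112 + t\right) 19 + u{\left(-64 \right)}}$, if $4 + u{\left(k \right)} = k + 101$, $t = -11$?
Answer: $\frac{1}{1952} \approx 0.0005123$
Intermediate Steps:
$u{\left(k \right)} = 97 + k$ ($u{\left(k \right)} = -4 + \left(k + 101\right) = -4 + \left(101 + k\right) = 97 + k$)
$\frac{1}{\left(112 + t\right) 19 + u{\left(-64 \right)}} = \frac{1}{\left(112 - 11\right) 19 + \left(97 - 64\right)} = \frac{1}{101 \cdot 19 + 33} = \frac{1}{1919 + 33} = \frac{1}{1952}$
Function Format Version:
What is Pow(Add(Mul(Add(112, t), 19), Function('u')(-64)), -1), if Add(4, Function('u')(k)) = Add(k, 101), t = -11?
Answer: Rational(1, 1952) ≈ 0.00051230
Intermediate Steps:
Function('u')(k) = Add(97, k) (Function('u')(k) = Add(-4, Add(k, 101)) = Add(-4, Add(101, k)) = Add(97, k))
Pow(Add(Mul(Add(112, t), 19), Function('u')(-64)), -1) = Pow(Add(Mul(Add(112, -11), 19), Add(97, -64)), -1) = Pow(Add(Mul(101, 19), 33), -1) = Pow(Add(1919, 33), -1) = Pow(1952, -1) = Rational(1, 1952)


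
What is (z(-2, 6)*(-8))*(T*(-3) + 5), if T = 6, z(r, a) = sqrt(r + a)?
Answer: 208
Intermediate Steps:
z(r, a) = sqrt(a + r)
(z(-2, 6)*(-8))*(T*(-3) + 5) = (sqrt(6 - 2)*(-8))*(6*(-3) + 5) = (sqrt(4)*(-8))*(-18 + 5) = (2*(-8))*(-13) = -16*(-13) = 208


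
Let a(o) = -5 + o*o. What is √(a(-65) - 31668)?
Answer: 2*I*√6862 ≈ 165.67*I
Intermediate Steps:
a(o) = -5 + o²
√(a(-65) - 31668) = √((-5 + (-65)²) - 31668) = √((-5 + 4225) - 31668) = √(4220 - 31668) = √(-27448) = 2*I*√6862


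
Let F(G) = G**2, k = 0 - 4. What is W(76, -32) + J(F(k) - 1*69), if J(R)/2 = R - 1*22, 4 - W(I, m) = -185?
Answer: 39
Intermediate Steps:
W(I, m) = 189 (W(I, m) = 4 - 1*(-185) = 4 + 185 = 189)
k = -4
J(R) = -44 + 2*R (J(R) = 2*(R - 1*22) = 2*(R - 22) = 2*(-22 + R) = -44 + 2*R)
W(76, -32) + J(F(k) - 1*69) = 189 + (-44 + 2*((-4)**2 - 1*69)) = 189 + (-44 + 2*(16 - 69)) = 189 + (-44 + 2*(-53)) = 189 + (-44 - 106) = 189 - 150 = 39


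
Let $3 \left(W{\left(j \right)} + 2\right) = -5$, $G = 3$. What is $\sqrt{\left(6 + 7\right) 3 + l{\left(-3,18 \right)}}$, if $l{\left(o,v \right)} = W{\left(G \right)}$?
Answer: $\frac{\sqrt{318}}{3} \approx 5.9442$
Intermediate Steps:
$W{\left(j \right)} = - \frac{11}{3}$ ($W{\left(j \right)} = -2 + \frac{1}{3} \left(-5\right) = -2 - \frac{5}{3} = - \frac{11}{3}$)
$l{\left(o,v \right)} = - \frac{11}{3}$
$\sqrt{\left(6 + 7\right) 3 + l{\left(-3,18 \right)}} = \sqrt{\left(6 + 7\right) 3 - \frac{11}{3}} = \sqrt{13 \cdot 3 - \frac{11}{3}} = \sqrt{39 - \frac{11}{3}} = \sqrt{\frac{106}{3}} = \frac{\sqrt{318}}{3}$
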